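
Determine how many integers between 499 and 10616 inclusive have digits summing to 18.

682

The integers in [499, 10616] that have digits summing to 18: 549, 558, 567, 576, 585, 594, …, 10584, 10593.
682 qualify.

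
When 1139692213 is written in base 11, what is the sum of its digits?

1139692213 in base 11 is 5353656A0.
Digit sum: 5+3+5+3+6+5+6+10+0 = 43.

43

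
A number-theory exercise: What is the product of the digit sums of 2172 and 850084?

S(2172) = 2+1+7+2 = 12.
S(850084) = 8+5+0+0+8+4 = 25.
12 · 25 = 300.

300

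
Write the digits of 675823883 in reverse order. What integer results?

388328576

Reversing 675823883 gives 388328576.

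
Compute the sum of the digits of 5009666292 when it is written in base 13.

60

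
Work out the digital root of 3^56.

9

The digital root of n equals n mod 9 (or 9 when 9 | n), so we need 3^56 mod 9.
3^56 ≡ 0 (mod 9), so the digital root is 9.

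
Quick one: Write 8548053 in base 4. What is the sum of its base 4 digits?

8548053 in base 4 is 200212323111.
Digit sum: 2+0+0+2+1+2+3+2+3+1+1+1 = 18.

18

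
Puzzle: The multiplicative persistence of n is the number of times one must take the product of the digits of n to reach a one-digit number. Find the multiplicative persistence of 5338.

2

5338 → 360 → 0 (2 steps)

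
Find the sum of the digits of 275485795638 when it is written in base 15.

275485795638 in base 15 is 727549ADE3.
Digit sum: 7+2+7+5+4+9+10+13+14+3 = 74.

74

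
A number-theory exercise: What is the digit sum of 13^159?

13^159 = 1309160872253787942302884978620980738962119362213784309798115931978955902915523517252989395128870752946717618838415975275370176608180232161550989644043708346499302654954223063877
Sum of its 178 digits: 838.

838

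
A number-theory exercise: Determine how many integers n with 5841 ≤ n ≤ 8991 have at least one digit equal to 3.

The integers in [5841, 8991] that have at least one digit equal to 3: 5843, 5853, 5863, 5873, 5883, 5893, …, 8973, 8983.
837 qualify.

837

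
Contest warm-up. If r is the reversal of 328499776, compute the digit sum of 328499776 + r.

47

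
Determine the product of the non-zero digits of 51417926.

5×1×4×1×7×9×2×6 = 15120

15120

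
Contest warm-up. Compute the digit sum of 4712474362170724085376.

90

4+7+1+2+4+7+4+3+6+2+1+7+0+7+2+4+0+8+5+3+7+6 = 90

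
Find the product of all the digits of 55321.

5×5×3×2×1 = 150

150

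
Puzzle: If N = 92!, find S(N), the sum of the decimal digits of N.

540

92! = 12438414054641307255475324325873553077577991715875414356840239582938137710983519518443046123837041347353107486982656753664000000000000000000000
Sum of its 143 digits: 540.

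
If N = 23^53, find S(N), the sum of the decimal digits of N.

335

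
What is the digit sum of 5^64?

166

5^64 = 542101086242752217003726400434970855712890625
Sum of its 45 digits: 166.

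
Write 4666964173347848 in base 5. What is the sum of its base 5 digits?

48

4666964173347848 in base 5 is 14343202020111334112343.
Digit sum: 1+4+3+4+3+2+0+2+0+2+0+1+1+1+3+3+4+1+1+2+3+4+3 = 48.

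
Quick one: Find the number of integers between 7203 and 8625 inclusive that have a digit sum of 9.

The integers in [7203, 8625] that have a digit sum of 9: 8001, 8010, 8100.
3 qualify.

3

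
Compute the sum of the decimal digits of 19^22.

127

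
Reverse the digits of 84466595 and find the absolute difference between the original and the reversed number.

24900147

Reverse of 84466595 is 59566448.
|84466595 − 59566448| = 24900147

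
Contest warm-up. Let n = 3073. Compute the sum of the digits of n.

13

3+0+7+3 = 13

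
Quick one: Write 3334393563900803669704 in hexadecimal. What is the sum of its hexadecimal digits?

3334393563900803669704 in base 16 is B4C2019FFE5829DEC8.
Digit sum: 11+4+12+2+0+1+9+15+15+14+5+8+2+9+13+14+12+8 = 154.

154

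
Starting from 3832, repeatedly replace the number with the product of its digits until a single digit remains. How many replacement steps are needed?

3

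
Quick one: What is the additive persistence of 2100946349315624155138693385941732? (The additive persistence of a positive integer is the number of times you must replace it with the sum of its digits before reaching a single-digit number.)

2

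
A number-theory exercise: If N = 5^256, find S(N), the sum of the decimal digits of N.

805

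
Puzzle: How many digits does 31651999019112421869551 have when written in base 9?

24

31651999019112421869551 in base 9 is 351241247521783738812308, which has 24 digits.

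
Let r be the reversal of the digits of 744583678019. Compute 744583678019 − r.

Reverse of 744583678019 is 910876385447.
744583678019 − 910876385447 = -166292707428

-166292707428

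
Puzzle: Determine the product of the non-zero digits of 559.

225

5×5×9 = 225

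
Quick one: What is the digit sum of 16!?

16! = 20922789888000
Sum of its 14 digits: 63.

63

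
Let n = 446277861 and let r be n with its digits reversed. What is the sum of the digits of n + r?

27

Reversal of 446277861 is 168772644; 446277861 + 168772644 = 615050505.
Digit sum of 615050505: 6+1+5+0+5+0+5+0+5 = 27.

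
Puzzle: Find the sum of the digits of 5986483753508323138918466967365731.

172

5+9+8+6+4+8+3+7+5+3+5+0+8+3+2+3+1+3+8+9+1+8+4+6+6+9+6+7+3+6+5+7+3+1 = 172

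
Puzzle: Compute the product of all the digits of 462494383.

497664

4×6×2×4×9×4×3×8×3 = 497664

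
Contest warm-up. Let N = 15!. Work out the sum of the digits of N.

15! = 1307674368000
Sum of its 13 digits: 45.

45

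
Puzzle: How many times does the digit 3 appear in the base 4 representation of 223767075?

223767075 in base 4 is 31111212220203.
The digit 3 appears 2 times.

2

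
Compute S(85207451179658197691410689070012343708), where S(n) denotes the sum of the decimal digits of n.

164

8+5+2+0+7+4+5+1+1+7+9+6+5+8+1+9+7+6+9+1+4+1+0+6+8+9+0+7+0+0+1+2+3+4+3+7+0+8 = 164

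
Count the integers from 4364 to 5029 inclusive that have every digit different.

The integers in [4364, 5029] that have every digit different: 4365, 4367, 4368, 4369, 4370, 4371, …, 5028, 5029.
319 qualify.

319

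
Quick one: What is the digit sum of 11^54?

253

11^54 = 171871947701161912897410416779483616222663749691203457641
Sum of its 57 digits: 253.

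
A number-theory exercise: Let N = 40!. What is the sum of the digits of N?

189

40! = 815915283247897734345611269596115894272000000000
Sum of its 48 digits: 189.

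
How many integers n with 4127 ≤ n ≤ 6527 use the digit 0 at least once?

618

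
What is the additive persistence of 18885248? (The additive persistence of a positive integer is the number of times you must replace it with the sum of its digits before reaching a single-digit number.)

18885248 → 44 → 8 (2 steps)

2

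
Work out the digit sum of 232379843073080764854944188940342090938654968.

216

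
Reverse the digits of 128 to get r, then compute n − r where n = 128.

Reverse of 128 is 821.
128 − 821 = -693

-693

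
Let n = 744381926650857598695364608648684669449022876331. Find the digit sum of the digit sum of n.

First digit sum: 250.
2+5+0 = 7.

7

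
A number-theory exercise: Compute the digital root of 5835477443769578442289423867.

7

5+8+3+5+4+7+7+4+4+3+7+6+9+5+7+8+4+4+2+2+8+9+4+2+3+8+6+7 = 151
1+5+1 = 7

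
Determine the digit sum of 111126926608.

43

1+1+1+1+2+6+9+2+6+6+0+8 = 43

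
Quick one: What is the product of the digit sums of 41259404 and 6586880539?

1682

S(41259404) = 4+1+2+5+9+4+0+4 = 29.
S(6586880539) = 6+5+8+6+8+8+0+5+3+9 = 58.
29 · 58 = 1682.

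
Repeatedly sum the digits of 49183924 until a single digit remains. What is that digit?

4+9+1+8+3+9+2+4 = 40
4+0 = 4

4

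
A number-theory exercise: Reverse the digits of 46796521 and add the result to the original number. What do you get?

59366285

Reverse of 46796521 is 12569764.
46796521 + 12569764 = 59366285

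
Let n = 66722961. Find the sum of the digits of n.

39

6+6+7+2+2+9+6+1 = 39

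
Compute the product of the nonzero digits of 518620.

480

5×1×8×6×2 = 480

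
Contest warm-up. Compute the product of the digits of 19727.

1×9×7×2×7 = 882

882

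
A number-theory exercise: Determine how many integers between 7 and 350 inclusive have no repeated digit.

261

The integers in [7, 350] that have no repeated digit: 7, 8, 9, 10, 12, 13, …, 349, 350.
261 qualify.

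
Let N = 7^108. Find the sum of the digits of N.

370

7^108 = 18646113417161314493261616803956698971446415858248583415929120740302154318206422517221824801
Sum of its 92 digits: 370.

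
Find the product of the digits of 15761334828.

967680

1×5×7×6×1×3×3×4×8×2×8 = 967680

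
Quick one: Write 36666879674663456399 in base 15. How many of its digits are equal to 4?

3

36666879674663456399 in base 15 is 58B045412E6E52C4E.
The digit 4 appears 3 times.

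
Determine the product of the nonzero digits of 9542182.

5760

9×5×4×2×1×8×2 = 5760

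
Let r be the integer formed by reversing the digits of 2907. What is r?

7092

Reversing 2907 gives 7092.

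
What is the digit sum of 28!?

90

28! = 304888344611713860501504000000
Sum of its 30 digits: 90.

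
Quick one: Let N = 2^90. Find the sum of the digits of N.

118

2^90 = 1237940039285380274899124224
Sum of its 28 digits: 118.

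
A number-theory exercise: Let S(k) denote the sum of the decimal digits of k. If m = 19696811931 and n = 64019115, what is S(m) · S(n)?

S(19696811931) = 1+9+6+9+6+8+1+1+9+3+1 = 54.
S(64019115) = 6+4+0+1+9+1+1+5 = 27.
54 · 27 = 1458.

1458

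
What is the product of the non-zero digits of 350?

15

3×5 = 15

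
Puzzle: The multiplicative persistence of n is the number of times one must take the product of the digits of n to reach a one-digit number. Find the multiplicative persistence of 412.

1

412 → 8 (1 step)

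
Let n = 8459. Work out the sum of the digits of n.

8+4+5+9 = 26

26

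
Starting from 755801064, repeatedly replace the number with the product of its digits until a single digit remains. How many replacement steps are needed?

1

755801064 → 0 (1 step)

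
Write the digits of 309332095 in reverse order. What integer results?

590233903

Reversing 309332095 gives 590233903.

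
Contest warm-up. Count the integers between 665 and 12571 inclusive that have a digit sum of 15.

The integers in [665, 12571] that have a digit sum of 15: 672, 681, 690, 708, 717, 726, …, 12561, 12570.
747 qualify.

747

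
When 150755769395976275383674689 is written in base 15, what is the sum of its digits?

150755769395976275383674689 in base 15 is 2035748D18063809E8E015E.
Digit sum: 2+0+3+5+7+4+8+13+1+8+0+6+3+8+0+9+14+8+14+0+1+5+14 = 133.

133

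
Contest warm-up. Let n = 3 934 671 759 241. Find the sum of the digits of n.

61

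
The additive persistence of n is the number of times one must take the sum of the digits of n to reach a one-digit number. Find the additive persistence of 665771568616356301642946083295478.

3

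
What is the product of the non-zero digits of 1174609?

1512

1×1×7×4×6×9 = 1512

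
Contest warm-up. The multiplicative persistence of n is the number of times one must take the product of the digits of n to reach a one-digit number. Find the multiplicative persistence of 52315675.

2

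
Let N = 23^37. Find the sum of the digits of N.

23^37 = 242063847902005849254176436075394136454464685331703
Sum of its 51 digits: 212.

212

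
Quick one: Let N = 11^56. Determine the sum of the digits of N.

247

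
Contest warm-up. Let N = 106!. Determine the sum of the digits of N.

639

106! = 114628056373470835453434738414834942870388487424139673389282723476762012382449946252660360871841673476016298287096435143747350528228224302506311680000000000000000000000000
Sum of its 171 digits: 639.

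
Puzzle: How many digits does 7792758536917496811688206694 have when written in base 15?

7792758536917496811688206694 in base 15 is 6E250D1C0129D5E448519314, which has 24 digits.

24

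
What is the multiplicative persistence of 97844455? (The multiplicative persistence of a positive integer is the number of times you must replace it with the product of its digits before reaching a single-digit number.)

2

97844455 → 806400 → 0 (2 steps)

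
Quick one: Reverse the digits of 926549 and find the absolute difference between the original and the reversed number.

Reverse of 926549 is 945629.
|926549 − 945629| = 19080

19080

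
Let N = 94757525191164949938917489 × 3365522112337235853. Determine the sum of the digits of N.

94757525191164949938917489 × 3365522112337235853 = 318908546341218300894811358529369905299533117
Sum of its 45 digits: 201.

201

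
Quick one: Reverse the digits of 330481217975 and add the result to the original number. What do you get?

Reverse of 330481217975 is 579712184033.
330481217975 + 579712184033 = 910193402008

910193402008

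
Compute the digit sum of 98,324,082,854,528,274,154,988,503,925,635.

9+8+3+2+4+0+8+2+8+5+4+5+2+8+2+7+4+1+5+4+9+8+8+5+0+3+9+2+5+6+3+5 = 154

154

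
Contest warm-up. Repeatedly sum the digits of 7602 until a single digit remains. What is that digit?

7+6+0+2 = 15
1+5 = 6

6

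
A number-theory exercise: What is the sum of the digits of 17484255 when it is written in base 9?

17484255 in base 9 is 35807800.
Digit sum: 3+5+8+0+7+8+0+0 = 31.

31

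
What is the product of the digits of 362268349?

3×6×2×2×6×8×3×4×9 = 373248

373248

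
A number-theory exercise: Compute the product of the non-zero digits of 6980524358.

2073600

6×9×8×5×2×4×3×5×8 = 2073600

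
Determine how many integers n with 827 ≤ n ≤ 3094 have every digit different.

The integers in [827, 3094] that have every digit different: 827, 829, 830, 831, 832, 834, …, 3092, 3094.
1182 qualify.

1182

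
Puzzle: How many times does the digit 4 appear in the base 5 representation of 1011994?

1011994 in base 5 is 224340434.
The digit 4 appears 4 times.

4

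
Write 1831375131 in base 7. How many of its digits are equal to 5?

1831375131 in base 7 is 63245301045.
The digit 5 appears 2 times.

2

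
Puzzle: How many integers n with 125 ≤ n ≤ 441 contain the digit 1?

127

The integers in [125, 441] that contain the digit 1: 125, 126, 127, 128, 129, 130, …, 431, 441.
127 qualify.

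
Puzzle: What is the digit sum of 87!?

87! = 2107757298379527717213600518699389595229783738061356212322972511214654115727593174080683423236414793504734471782400000000000000000000
Sum of its 133 digits: 495.

495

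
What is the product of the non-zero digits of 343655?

5400

3×4×3×6×5×5 = 5400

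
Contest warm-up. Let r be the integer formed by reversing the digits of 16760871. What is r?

17806761

Reversing 16760871 gives 17806761.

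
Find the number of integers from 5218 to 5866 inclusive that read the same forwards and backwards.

The integers in [5218, 5866] that read the same forwards and backwards: 5225, 5335, 5445, 5555, 5665, 5775.
6 qualify.

6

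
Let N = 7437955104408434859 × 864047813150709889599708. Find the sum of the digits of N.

180

7437955104408434859 × 864047813150709889599708 = 6426748842277268191304893175018194303421172
Sum of its 43 digits: 180.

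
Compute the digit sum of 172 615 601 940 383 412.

1+7+2+6+1+5+6+0+1+9+4+0+3+8+3+4+1+2 = 63

63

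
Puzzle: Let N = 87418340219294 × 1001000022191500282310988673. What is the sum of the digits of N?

87418340219294 × 1001000022191500282310988673 = 87505760499457415655620856461568770056862
Sum of its 41 digits: 200.

200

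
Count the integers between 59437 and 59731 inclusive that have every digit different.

82

The integers in [59437, 59731] that have every digit different: 59437, 59438, 59460, 59461, 59462, 59463, …, 59730, 59731.
82 qualify.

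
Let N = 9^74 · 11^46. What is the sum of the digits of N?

9^74 · 11^46 = 32961670661490899017682170703062424863783656685823084968741970757525434553535569013420397017544660528744830409022864921
Sum of its 119 digits: 531.

531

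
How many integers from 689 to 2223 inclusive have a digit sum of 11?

96

The integers in [689, 2223] that have a digit sum of 11: 704, 713, 722, 731, 740, 803, …, 2207, 2216.
96 qualify.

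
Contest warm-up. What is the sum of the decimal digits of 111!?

693

111! = 1762952551090244663872161047107075788761409536026565516041574063347346955087248316436555574598462315773196047662837978913145847497199871623320096254145331200000000000000000000000000
Sum of its 181 digits: 693.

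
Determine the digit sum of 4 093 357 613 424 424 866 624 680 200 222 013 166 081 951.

156

4+0+9+3+3+5+7+6+1+3+4+2+4+4+2+4+8+6+6+6+2+4+6+8+0+2+0+0+2+2+2+0+1+3+1+6+6+0+8+1+9+5+1 = 156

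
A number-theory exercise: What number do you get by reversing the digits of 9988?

8899

Reversing 9988 gives 8899.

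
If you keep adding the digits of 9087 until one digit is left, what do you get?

6

9+0+8+7 = 24
2+4 = 6
(Equivalently, 9087 mod 9 = 6.)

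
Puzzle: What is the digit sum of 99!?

648

99! = 933262154439441526816992388562667004907159682643816214685929638952175999932299156089414639761565182862536979208272237582511852109168640000000000000000000000
Sum of its 156 digits: 648.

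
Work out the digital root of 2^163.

The digital root of n equals n mod 9 (or 9 when 9 | n), so we need 2^163 mod 9.
2^163 ≡ 2 (mod 9), so the digital root is 2.

2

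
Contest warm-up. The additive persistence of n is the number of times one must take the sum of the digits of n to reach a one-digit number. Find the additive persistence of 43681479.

2

43681479 → 42 → 6 (2 steps)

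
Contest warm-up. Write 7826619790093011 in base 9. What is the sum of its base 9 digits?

59

7826619790093011 in base 9 is 42010675632037256.
Digit sum: 4+2+0+1+0+6+7+5+6+3+2+0+3+7+2+5+6 = 59.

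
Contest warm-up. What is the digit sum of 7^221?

805

7^221 = 5843416508321765137412223462176261055753559544095817424625430781485355014524409616639950700057743469282269362223748969437289370453147445512994056218802090543396973006957507863824356124007
Sum of its 187 digits: 805.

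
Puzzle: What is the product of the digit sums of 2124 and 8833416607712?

S(2124) = 2+1+2+4 = 9.
S(8833416607712) = 8+8+3+3+4+1+6+6+0+7+7+1+2 = 56.
9 · 56 = 504.

504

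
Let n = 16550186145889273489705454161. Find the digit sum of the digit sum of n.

First digit sum: 133.
1+3+3 = 7.

7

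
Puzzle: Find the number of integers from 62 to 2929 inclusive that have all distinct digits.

1648

The integers in [62, 2929] that have all distinct digits: 62, 63, 64, 65, 67, 68, …, 2917, 2918.
1648 qualify.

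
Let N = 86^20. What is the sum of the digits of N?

205

86^20 = 489743888183352795532945440368493592576
Sum of its 39 digits: 205.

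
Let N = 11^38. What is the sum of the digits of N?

11^38 = 3740434344477351388916475705363381856681
Sum of its 40 digits: 184.

184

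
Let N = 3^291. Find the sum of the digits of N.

3^291 = 6954807654249269724702841405379683786336620211621065715159284157819895197759440969049443995106891296461438014560686584505081173234044392347
Sum of its 139 digits: 639.

639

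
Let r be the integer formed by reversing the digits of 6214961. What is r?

Reversing 6214961 gives 1694126.

1694126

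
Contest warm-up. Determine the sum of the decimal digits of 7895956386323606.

86

7+8+9+5+9+5+6+3+8+6+3+2+3+6+0+6 = 86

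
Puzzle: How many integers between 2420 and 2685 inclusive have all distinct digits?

The integers in [2420, 2685] that have all distinct digits: 2430, 2431, 2435, 2436, 2437, 2438, …, 2684, 2685.
145 qualify.

145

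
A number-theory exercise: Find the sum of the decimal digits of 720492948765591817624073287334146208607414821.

7+2+0+4+9+2+9+4+8+7+6+5+5+9+1+8+1+7+6+2+4+0+7+3+2+8+7+3+3+4+1+4+6+2+0+8+6+0+7+4+1+4+8+2+1 = 197

197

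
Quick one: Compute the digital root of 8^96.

1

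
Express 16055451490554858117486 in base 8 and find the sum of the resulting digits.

16055451490554858117486 in base 8 is 3314570461023553617614556.
Digit sum: 3+3+1+4+5+7+0+4+6+1+0+2+3+5+5+3+6+1+7+6+1+4+5+5+6 = 93.

93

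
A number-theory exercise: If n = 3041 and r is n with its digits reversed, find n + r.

4444

Reverse of 3041 is 1403.
3041 + 1403 = 4444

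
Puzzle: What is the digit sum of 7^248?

931

7^248 = 383984703035898057096886538750417566393448282128051440095914219853331446134565615855257351266408047872388735580345723572915589527884927860451042085647353041145948635066347732326449210217261744380117586572308801
Sum of its 210 digits: 931.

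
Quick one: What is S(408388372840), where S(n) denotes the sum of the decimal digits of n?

55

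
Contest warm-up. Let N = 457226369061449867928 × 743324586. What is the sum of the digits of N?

144

457226369061449867928 × 743324586 = 339867601490885431637335277808
Sum of its 30 digits: 144.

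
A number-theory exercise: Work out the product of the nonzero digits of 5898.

5×8×9×8 = 2880

2880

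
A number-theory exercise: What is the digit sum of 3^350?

3^350 = 98274117348321974353044780928022697503543794108996224149902690255438168118107927224939057895356483251830948245334782867413814443266637838233302304694183773324275704249
Sum of its 167 digits: 747.

747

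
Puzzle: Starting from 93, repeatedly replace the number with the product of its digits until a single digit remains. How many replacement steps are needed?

93 → 27 → 14 → 4 (3 steps)

3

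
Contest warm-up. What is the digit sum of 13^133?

679

13^133 = 14271376276164604420193286714828883608207728770201760647866120065582994888986242465012563473349463772788717720324507874983163683035744195473537090653
Sum of its 149 digits: 679.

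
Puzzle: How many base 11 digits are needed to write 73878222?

8

73878222 in base 11 is 3877A890, which has 8 digits.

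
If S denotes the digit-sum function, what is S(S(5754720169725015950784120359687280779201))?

First digit sum: 176.
1+7+6 = 14.

14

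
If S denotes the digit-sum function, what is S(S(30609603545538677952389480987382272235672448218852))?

First digit sum: 240.
2+4+0 = 6.

6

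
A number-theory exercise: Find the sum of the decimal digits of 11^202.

11^202 = 2297853845171588072967402761384480772108857010411952196233974261885552801863266860308301100577927431534441698433846526438881740072516615475420715284523147548854512490635413797197344440102765861505833264235932121
Sum of its 211 digits: 898.

898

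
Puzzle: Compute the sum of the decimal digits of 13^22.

121

13^22 = 3211838877954855105157369
Sum of its 25 digits: 121.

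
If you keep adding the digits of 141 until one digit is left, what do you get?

1+4+1 = 6

6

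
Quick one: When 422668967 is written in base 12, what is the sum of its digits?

422668967 in base 12 is B967411B.
Digit sum: 11+9+6+7+4+1+1+11 = 50.

50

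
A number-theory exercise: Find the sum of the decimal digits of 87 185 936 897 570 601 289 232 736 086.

8+7+1+8+5+9+3+6+8+9+7+5+7+0+6+0+1+2+8+9+2+3+2+7+3+6+0+8+6 = 146

146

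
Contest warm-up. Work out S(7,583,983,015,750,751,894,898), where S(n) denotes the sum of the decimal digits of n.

120

7+5+8+3+9+8+3+0+1+5+7+5+0+7+5+1+8+9+4+8+9+8 = 120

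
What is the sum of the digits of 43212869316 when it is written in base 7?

42

43212869316 in base 7 is 3056566220511.
Digit sum: 3+0+5+6+5+6+6+2+2+0+5+1+1 = 42.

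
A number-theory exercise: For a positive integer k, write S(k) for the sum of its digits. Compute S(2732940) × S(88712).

702

S(2732940) = 2+7+3+2+9+4+0 = 27.
S(88712) = 8+8+7+1+2 = 26.
27 · 26 = 702.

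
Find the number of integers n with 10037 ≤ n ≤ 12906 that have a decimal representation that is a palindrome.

28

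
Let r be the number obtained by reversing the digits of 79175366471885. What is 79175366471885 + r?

Reverse of 79175366471885 is 58817466357197.
79175366471885 + 58817466357197 = 137992832829082

137992832829082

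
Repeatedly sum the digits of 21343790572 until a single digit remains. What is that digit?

7

2+1+3+4+3+7+9+0+5+7+2 = 43
4+3 = 7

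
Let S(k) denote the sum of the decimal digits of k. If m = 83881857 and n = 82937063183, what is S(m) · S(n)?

S(83881857) = 8+3+8+8+1+8+5+7 = 48.
S(82937063183) = 8+2+9+3+7+0+6+3+1+8+3 = 50.
48 · 50 = 2400.

2400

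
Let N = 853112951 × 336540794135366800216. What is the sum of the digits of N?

134

853112951 × 336540794135366800216 = 287107310016706264399699197416
Sum of its 30 digits: 134.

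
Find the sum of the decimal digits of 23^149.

1037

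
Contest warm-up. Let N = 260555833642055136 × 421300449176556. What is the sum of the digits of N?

171

260555833642055136 × 421300449176556 = 109772289748969829844062750591616
Sum of its 33 digits: 171.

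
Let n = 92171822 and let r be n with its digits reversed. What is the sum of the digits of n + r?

46

Reversal of 92171822 is 22817129; 92171822 + 22817129 = 114988951.
Digit sum of 114988951: 1+1+4+9+8+8+9+5+1 = 46.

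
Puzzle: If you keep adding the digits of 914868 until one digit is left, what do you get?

9

9+1+4+8+6+8 = 36
3+6 = 9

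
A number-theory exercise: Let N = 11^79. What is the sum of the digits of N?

11^79 = 18621820132595144528407508578788012958402726053563392593510831217730632927190897891
Sum of its 83 digits: 362.

362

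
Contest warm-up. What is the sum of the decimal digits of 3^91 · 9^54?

423

3^91 · 9^54 = 88537996291958256446260440678593208943077817551131498658191653913030830300434060998128233014667
Sum of its 95 digits: 423.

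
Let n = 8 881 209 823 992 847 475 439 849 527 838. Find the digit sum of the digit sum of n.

12

First digit sum: 174.
1+7+4 = 12.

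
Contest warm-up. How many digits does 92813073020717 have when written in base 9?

15

92813073020717 in base 9 is 404554678233415, which has 15 digits.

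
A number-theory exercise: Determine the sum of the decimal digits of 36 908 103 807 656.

62

3+6+9+0+8+1+0+3+8+0+7+6+5+6 = 62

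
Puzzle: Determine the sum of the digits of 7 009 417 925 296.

61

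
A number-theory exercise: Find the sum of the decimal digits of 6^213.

6^213 = 5574633646519606982417083596561497237670058766006727890546857505301021091252948100481877200160144405574012914837729176293186075735308156924914982015438222453968470016
Sum of its 166 digits: 711.

711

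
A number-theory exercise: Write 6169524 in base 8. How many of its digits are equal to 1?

1

6169524 in base 8 is 27421664.
The digit 1 appears 1 time.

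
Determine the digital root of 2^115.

2

The digital root of n equals n mod 9 (or 9 when 9 | n), so we need 2^115 mod 9.
2^115 ≡ 2 (mod 9), so the digital root is 2.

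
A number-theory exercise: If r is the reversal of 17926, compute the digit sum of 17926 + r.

32

Reversal of 17926 is 62971; 17926 + 62971 = 80897.
Digit sum of 80897: 8+0+8+9+7 = 32.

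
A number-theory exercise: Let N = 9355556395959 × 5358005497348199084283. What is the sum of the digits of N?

153

9355556395959 × 5358005497348199084283 = 50127122600299426756653887561612397
Sum of its 35 digits: 153.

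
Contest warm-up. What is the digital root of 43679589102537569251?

4+3+6+7+9+5+8+9+1+0+2+5+3+7+5+6+9+2+5+1 = 97
9+7 = 16
1+6 = 7

7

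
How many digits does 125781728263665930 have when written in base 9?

125781728263665930 in base 9 is 747820123223826270, which has 18 digits.

18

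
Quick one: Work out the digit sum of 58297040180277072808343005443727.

5+8+2+9+7+0+4+0+1+8+0+2+7+7+0+7+2+8+0+8+3+4+3+0+0+5+4+4+3+7+2+7 = 127

127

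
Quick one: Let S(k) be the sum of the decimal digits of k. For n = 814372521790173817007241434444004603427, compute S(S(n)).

First digit sum: 139.
1+3+9 = 13.

13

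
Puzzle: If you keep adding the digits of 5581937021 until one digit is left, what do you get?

5+5+8+1+9+3+7+0+2+1 = 41
4+1 = 5

5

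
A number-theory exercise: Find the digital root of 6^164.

9

The digital root of n equals n mod 9 (or 9 when 9 | n), so we need 6^164 mod 9.
6^164 ≡ 0 (mod 9), so the digital root is 9.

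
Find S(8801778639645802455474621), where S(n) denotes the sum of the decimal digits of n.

120

8+8+0+1+7+7+8+6+3+9+6+4+5+8+0+2+4+5+5+4+7+4+6+2+1 = 120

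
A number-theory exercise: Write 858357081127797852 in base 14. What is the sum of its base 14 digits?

107

858357081127797852 in base 14 is 57362AC57536C7B6.
Digit sum: 5+7+3+6+2+10+12+5+7+5+3+6+12+7+11+6 = 107.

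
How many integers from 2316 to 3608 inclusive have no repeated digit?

The integers in [2316, 3608] that have no repeated digit: 2316, 2317, 2318, 2319, 2340, 2341, …, 3607, 3608.
668 qualify.

668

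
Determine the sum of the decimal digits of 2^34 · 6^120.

468

2^34 · 6^120 = 41036460869147470722289342927612036929352491183527959729492526060857231670507588460269790539610360643584
Sum of its 104 digits: 468.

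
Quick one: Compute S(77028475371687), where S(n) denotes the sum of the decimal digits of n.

7+7+0+2+8+4+7+5+3+7+1+6+8+7 = 72

72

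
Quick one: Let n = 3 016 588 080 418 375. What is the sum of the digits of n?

3+0+1+6+5+8+8+0+8+0+4+1+8+3+7+5 = 67

67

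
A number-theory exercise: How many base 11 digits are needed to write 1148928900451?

12

1148928900451 in base 11 is 403292459102, which has 12 digits.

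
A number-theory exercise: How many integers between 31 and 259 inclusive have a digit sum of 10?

23

The integers in [31, 259] that have a digit sum of 10: 37, 46, 55, 64, 73, 82, …, 244, 253.
23 qualify.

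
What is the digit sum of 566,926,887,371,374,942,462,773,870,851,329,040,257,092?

5+6+6+9+2+6+8+8+7+3+7+1+3+7+4+9+4+2+4+6+2+7+7+3+8+7+0+8+5+1+3+2+9+0+4+0+2+5+7+0+9+2 = 198

198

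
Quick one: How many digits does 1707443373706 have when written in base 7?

15

1707443373706 in base 7 is 234234016132360, which has 15 digits.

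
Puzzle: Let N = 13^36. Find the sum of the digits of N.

172

13^36 = 12646218552730347184269489080961456410641
Sum of its 41 digits: 172.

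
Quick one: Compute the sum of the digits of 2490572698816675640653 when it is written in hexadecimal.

133

2490572698816675640653 in base 16 is 8703A3B1F43DE4F54D.
Digit sum: 8+7+0+3+10+3+11+1+15+4+3+13+14+4+15+5+4+13 = 133.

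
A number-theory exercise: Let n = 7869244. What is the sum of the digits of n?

7+8+6+9+2+4+4 = 40

40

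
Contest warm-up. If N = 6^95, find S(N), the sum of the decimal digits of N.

324

6^95 = 84017312692910353150294530241519781447677946305678352821897115016653438976
Sum of its 74 digits: 324.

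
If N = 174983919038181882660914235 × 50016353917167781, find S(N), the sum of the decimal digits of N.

174983919038181882660914235 × 50016353917167781 = 8752057624426738256305797274998039346262535
Sum of its 43 digits: 207.

207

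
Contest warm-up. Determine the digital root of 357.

6

3+5+7 = 15
1+5 = 6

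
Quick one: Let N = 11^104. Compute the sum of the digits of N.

490

11^104 = 2017619452673378577656765745365643720412860730997631870476975778411011384530553366980802376202290285695900641
Sum of its 109 digits: 490.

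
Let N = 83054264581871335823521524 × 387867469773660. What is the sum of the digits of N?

83054264581871335823521524 × 387867469773660 = 32214047457282540645928901854128418257840
Sum of its 41 digits: 171.

171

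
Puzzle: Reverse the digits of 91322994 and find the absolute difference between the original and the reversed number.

41400675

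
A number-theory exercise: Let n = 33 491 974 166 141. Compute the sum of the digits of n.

59

3+3+4+9+1+9+7+4+1+6+6+1+4+1 = 59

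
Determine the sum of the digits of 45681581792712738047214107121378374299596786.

4+5+6+8+1+5+8+1+7+9+2+7+1+2+7+3+8+0+4+7+2+1+4+1+0+7+1+2+1+3+7+8+3+7+4+2+9+9+5+9+6+7+8+6 = 207

207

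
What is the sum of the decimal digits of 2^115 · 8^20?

281

2^115 · 8^20 = 47890485652059026823698344598447161988085597568237568
Sum of its 53 digits: 281.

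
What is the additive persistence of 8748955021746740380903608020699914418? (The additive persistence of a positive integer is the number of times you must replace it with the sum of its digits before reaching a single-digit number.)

8748955021746740380903608020699914418 → 167 → 14 → 5 (3 steps)

3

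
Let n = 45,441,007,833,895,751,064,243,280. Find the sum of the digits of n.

103

4+5+4+4+1+0+0+7+8+3+3+8+9+5+7+5+1+0+6+4+2+4+3+2+8+0 = 103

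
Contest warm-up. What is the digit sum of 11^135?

11^135 = 387268788007510238116131603898074820358449140004929700895532859888700373926333292367809980247093731747824024201633903650600005369231542950851
Sum of its 141 digits: 593.

593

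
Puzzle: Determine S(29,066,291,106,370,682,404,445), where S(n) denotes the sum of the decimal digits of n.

89

2+9+0+6+6+2+9+1+1+0+6+3+7+0+6+8+2+4+0+4+4+4+5 = 89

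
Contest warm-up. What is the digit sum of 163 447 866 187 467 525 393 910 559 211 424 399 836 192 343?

208

1+6+3+4+4+7+8+6+6+1+8+7+4+6+7+5+2+5+3+9+3+9+1+0+5+5+9+2+1+1+4+2+4+3+9+9+8+3+6+1+9+2+3+4+3 = 208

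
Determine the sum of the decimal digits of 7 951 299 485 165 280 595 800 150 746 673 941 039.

173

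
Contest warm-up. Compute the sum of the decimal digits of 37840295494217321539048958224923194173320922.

187

3+7+8+4+0+2+9+5+4+9+4+2+1+7+3+2+1+5+3+9+0+4+8+9+5+8+2+2+4+9+2+3+1+9+4+1+7+3+3+2+0+9+2+2 = 187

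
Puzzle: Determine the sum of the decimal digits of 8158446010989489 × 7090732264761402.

144

8158446010989489 × 7090732264761402 = 57849356360437125326832514903578
Sum of its 32 digits: 144.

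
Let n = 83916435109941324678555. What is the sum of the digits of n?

108

8+3+9+1+6+4+3+5+1+0+9+9+4+1+3+2+4+6+7+8+5+5+5 = 108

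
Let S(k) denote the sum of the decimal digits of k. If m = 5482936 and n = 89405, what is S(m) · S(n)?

962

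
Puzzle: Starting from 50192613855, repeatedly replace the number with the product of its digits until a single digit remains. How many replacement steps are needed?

50192613855 → 0 (1 step)

1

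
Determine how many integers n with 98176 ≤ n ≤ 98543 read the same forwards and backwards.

4

The integers in [98176, 98543] that read the same forwards and backwards: 98189, 98289, 98389, 98489.
4 qualify.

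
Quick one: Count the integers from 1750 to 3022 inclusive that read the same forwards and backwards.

14

The integers in [1750, 3022] that read the same forwards and backwards: 1771, 1881, 1991, 2002, 2112, 2222, …, 2992, 3003.
14 qualify.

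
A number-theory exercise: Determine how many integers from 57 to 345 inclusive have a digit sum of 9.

The integers in [57, 345] that have a digit sum of 9: 63, 72, 81, 90, 108, 117, …, 333, 342.
26 qualify.

26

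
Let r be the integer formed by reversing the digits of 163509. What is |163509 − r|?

Reverse of 163509 is 905361.
|163509 − 905361| = 741852

741852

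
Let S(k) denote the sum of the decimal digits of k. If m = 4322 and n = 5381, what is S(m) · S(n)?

187

S(4322) = 4+3+2+2 = 11.
S(5381) = 5+3+8+1 = 17.
11 · 17 = 187.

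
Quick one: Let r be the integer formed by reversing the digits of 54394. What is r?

49345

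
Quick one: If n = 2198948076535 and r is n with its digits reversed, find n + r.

Reverse of 2198948076535 is 5356708498912.
2198948076535 + 5356708498912 = 7555656575447

7555656575447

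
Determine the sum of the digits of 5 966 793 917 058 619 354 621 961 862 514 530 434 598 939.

5+9+6+6+7+9+3+9+1+7+0+5+8+6+1+9+3+5+4+6+2+1+9+6+1+8+6+2+5+1+4+5+3+0+4+3+4+5+9+8+9+3+9 = 216

216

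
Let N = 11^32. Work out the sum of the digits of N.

139

11^32 = 2111377674535255285545615254209921
Sum of its 34 digits: 139.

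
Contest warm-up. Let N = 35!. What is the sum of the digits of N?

144

35! = 10333147966386144929666651337523200000000
Sum of its 41 digits: 144.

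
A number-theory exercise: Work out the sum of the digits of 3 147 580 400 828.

50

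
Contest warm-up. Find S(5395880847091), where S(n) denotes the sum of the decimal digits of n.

67

5+3+9+5+8+8+0+8+4+7+0+9+1 = 67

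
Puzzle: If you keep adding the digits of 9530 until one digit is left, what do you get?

8

9+5+3+0 = 17
1+7 = 8
(Equivalently, 9530 mod 9 = 8.)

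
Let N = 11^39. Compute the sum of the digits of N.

11^39 = 41144777789250865278081232758997200423491
Sum of its 41 digits: 188.

188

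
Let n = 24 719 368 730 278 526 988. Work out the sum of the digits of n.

2+4+7+1+9+3+6+8+7+3+0+2+7+8+5+2+6+9+8+8 = 105

105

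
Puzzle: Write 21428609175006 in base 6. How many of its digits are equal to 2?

2

21428609175006 in base 6 is 113324100034434210.
The digit 2 appears 2 times.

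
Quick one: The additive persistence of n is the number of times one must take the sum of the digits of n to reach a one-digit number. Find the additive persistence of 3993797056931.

3993797056931 → 71 → 8 (2 steps)

2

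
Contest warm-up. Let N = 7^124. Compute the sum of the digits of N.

7^124 = 619664992585427611791050679609026893099690427802915014534984716820652776102999166869953170315965558474401
Sum of its 105 digits: 502.

502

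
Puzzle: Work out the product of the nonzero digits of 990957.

25515

9×9×9×5×7 = 25515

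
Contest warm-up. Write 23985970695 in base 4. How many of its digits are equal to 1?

7

23985970695 in base 4 is 112111223031320013.
The digit 1 appears 7 times.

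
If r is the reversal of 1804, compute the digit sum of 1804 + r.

26

Reversal of 1804 is 4081; 1804 + 4081 = 5885.
Digit sum of 5885: 5+8+8+5 = 26.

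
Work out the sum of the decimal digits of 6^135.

468

6^135 = 1123100968590805486067490785139871311149300510808491947285143687519677653346191462727898443913171541426176
Sum of its 106 digits: 468.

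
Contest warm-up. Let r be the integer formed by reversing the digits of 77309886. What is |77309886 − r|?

8419509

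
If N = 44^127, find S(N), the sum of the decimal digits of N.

44^127 = 52298581997861000142786346868227961808862544656929366330486711870978627130291704161210798465997953685335525829312715834797357121682588499237022316233564729080648436184645762737117778774408555802497949907288064
Sum of its 209 digits: 1007.

1007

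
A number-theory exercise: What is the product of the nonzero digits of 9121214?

9×1×2×1×2×1×4 = 144

144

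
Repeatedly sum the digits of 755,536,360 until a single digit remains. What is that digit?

4

7+5+5+5+3+6+3+6+0 = 40
4+0 = 4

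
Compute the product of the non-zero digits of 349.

3×4×9 = 108

108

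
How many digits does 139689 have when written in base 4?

139689 in base 4 is 202012221, which has 9 digits.

9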